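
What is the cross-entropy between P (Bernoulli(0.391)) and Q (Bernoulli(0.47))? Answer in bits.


H(P,Q) = -p*log2(q) - (1-p)*log2(1-q). -0.391*log2(0.47) = 0.425904; -0.609*log2(0.53) = 0.557805. H(P,Q) = 0.425904 + 0.557805 = 0.9837

0.9837 bits


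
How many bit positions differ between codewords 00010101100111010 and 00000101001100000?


Count differing positions: . . . ^ . . . . ^ . ^ . ^ ^ . ^ . = 6 differences

6


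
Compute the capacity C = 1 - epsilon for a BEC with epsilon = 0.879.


C = 1 - epsilon = 1 - 0.879 = 0.121

0.121 bits


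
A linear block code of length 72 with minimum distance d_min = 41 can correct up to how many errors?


Correction capability = floor((d-1)/2) = floor((41-1)/2) = 20

20 errors


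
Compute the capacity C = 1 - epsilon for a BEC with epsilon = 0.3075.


C = 1 - epsilon = 1 - 0.3075 = 0.6925

0.6925 bits


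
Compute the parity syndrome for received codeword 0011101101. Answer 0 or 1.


Syndrome = XOR of all bits = 0 XOR 0 XOR 1 XOR 1 XOR 1 XOR 0 XOR 1 XOR 1 XOR 0 XOR 1 = 0

0


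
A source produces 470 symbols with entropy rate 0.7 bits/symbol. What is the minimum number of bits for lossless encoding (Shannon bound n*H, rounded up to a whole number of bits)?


Minimum bits >= n * H = 470 * 0.7 = 329.0, rounded up to a whole number of bits = 329

329 bits


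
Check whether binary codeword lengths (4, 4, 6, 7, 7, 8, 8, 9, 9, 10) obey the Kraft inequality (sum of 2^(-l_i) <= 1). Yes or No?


Kraft sum = sum(2^(-l_i)) = 0.1689, need <= 1. Result: satisfied (a binary prefix-free code with these lengths exists)

Yes


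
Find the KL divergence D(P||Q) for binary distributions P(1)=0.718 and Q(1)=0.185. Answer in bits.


KL = p*log2(p/q) + (1-p)*log2((1-p)/(1-q)) = 0.718*log2(0.718/0.185) + 0.282*log2(0.282/0.815) = 0.973

0.973 bits


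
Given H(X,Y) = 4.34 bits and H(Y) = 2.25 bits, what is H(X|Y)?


H(X|Y) = H(X,Y) - H(Y) = 4.34 - 2.25 = 2.09

2.09 bits


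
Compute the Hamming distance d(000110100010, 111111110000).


Count differing positions: ^ ^ ^ . . ^ . ^ . . ^ . = 6 differences

6


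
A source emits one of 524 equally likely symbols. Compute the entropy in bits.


H = log2(n) = log2(524) = 9.0334

9.0334 bits


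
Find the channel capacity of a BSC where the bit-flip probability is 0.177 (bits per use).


H(p) = -p*log2(p) - (1-p)*log2(1-p) = -0.177*log2(0.177) - 0.823*log2(0.823) = 0.442178 + 0.231292 = 0.6735. C = 1 - H(p) = 1 - 0.6735 = 0.3265

0.3265 bits


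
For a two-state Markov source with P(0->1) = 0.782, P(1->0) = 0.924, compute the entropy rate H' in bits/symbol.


Stationary distribution: pi_0 = p10/(p01+p10) = 0.5416, pi_1 = 0.4584. Entropy rate H' = pi_0*H(p01) + pi_1*H(p10) = 0.5416*0.7565 + 0.4584*0.3879 = 0.5876

0.5876 bits/symbol


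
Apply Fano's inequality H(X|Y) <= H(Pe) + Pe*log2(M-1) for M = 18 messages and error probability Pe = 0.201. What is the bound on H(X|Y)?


H(Pe) = -Pe*log2(Pe) - (1-Pe)*log2(1-Pe) = -0.201*log2(0.201) - 0.799*log2(0.799) = 0.465261 + 0.258662 = 0.7239. Pe*log2(M-1) = 0.201*log2(17) = 0.821580. Bound = H(Pe) + Pe*log2(M-1) = 0.465261 + 0.258662 + 0.821580 = 1.5455

1.5455 bits


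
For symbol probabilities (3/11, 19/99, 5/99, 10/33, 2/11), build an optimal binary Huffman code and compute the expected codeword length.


Huffman construction (repeatedly merge the two least-probable nodes; each merge adds 1 bit to every symbol beneath it): 5/99 + 2/11 = 23/99; 19/99 + 23/99 = 14/33; 3/11 + 10/33 = 19/33; 14/33 + 19/33 = 1. Resulting codeword lengths (in the order the probabilities were given): (2, 2, 3, 2, 3). L_avg = sum(p_i * l_i) = 3/11*2 + 19/99*2 + 5/99*3 + 10/33*2 + 2/11*3 = 221/99 = 2.2323

2.2323 bits


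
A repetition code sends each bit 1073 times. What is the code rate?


Rate = k/n = 1/1073

1/1073


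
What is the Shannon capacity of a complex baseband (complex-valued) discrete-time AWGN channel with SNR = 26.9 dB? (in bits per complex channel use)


SNR_linear = 10^(26.9/10) = 489.7788; C = log2(1 + SNR_linear) = log2(1 + 489.7788) = 8.9389

8.9389 bits/channel use


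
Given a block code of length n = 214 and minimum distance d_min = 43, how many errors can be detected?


Detection capability = d_min - 1 = 43 - 1 = 42

42 errors


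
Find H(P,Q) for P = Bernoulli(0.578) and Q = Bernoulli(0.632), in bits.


H(P,Q) = -p*log2(q) - (1-p)*log2(1-q). -0.578*log2(0.632) = 0.382638; -0.422*log2(0.368) = 0.608618. H(P,Q) = 0.382638 + 0.608618 = 0.9913

0.9913 bits


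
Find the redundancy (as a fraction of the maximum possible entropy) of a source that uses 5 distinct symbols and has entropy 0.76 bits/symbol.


H_max = log2(K) = log2(5) = 2.3219 bits/symbol. Redundancy = 1 - H/H_max = 1 - 0.76/2.3219 = 1 - 0.3273 = 0.6727

0.6727


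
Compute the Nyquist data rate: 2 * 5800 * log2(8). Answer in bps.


Rate = 2 * B * log2(M) = 2 * 5800 * 3.0 = 34800.0

34800.0 bps


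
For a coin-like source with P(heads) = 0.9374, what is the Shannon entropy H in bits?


H = -p*log2(p) - (1-p)*log2(1-p). -0.9374*log2(0.9374) = 0.087425; -0.0626*log2(0.0626) = 0.250256. H = 0.087425 + 0.250256 = 0.3377

0.3377 bits


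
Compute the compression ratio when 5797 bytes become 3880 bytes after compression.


Ratio = original / compressed = 5797 / 3880 = 1.4941

1.4941


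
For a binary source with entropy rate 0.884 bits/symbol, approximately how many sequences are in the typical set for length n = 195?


log2|A_typical| = nH = 195 * 0.884 = 172.38, so |A_typical| ~ 2^172.38 = 7.790e+51

7.790e+51


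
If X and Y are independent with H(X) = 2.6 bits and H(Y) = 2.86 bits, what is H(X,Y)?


For independent variables, H(X,Y) = H(X) + H(Y) = 2.6 + 2.86 = 5.46

5.46 bits


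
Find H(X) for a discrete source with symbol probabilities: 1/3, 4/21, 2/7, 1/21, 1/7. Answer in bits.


H = -sum(p_i * log2(p_i)). Terms: -(1/3)*log2(1/3) = 0.528321; -(4/21)*log2(4/21) = 0.455680; -(2/7)*log2(2/7) = 0.516387; -(1/21)*log2(1/21) = 0.209158; -(1/7)*log2(1/7) = 0.401051. H = 0.528321 + 0.455680 + 0.516387 + 0.209158 + 0.401051 = 2.1106

2.1106 bits


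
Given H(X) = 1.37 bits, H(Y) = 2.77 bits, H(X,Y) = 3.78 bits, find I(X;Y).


I(X;Y) = H(X) + H(Y) - H(X,Y) = 1.37 + 2.77 - 3.78 = 0.36

0.36 bits


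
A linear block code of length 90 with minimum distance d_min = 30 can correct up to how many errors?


Correction capability = floor((d-1)/2) = floor((30-1)/2) = 14

14 errors


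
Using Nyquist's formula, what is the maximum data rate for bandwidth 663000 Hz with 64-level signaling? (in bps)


Rate = 2 * B * log2(M) = 2 * 663000 * 6.0 = 7956000.0

7956000.0 bps


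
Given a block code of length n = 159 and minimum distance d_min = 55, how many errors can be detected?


Detection capability = d_min - 1 = 55 - 1 = 54

54 errors


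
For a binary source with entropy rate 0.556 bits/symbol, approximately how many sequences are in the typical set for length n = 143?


log2|A_typical| = nH = 143 * 0.556 = 79.508, so |A_typical| ~ 2^79.508 = 8.596e+23

8.596e+23


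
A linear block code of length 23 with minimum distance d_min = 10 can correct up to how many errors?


Correction capability = floor((d-1)/2) = floor((10-1)/2) = 4

4 errors


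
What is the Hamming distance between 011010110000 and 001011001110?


Count differing positions: . ^ . . . ^ ^ ^ ^ ^ ^ . = 7 differences

7


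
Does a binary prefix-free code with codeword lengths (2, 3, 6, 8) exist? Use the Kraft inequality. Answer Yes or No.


Kraft sum = sum(2^(-l_i)) = 0.3945, need <= 1. Result: satisfied (a binary prefix-free code with these lengths exists)

Yes


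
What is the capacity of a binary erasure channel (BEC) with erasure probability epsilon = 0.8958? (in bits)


C = 1 - epsilon = 1 - 0.8958 = 0.1042

0.1042 bits


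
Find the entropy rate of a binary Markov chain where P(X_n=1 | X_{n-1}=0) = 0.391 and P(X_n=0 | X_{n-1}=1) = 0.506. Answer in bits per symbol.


Stationary distribution: pi_0 = p10/(p01+p10) = 0.5641, pi_1 = 0.4359. Entropy rate H' = pi_0*H(p01) + pi_1*H(p10) = 0.5641*0.9654 + 0.4359*0.9999 = 0.9805

0.9805 bits/symbol


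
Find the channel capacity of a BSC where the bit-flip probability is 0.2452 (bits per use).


H(p) = -p*log2(p) - (1-p)*log2(1-p) = -0.2452*log2(0.2452) - 0.7548*log2(0.7548) = 0.497258 + 0.306323 = 0.8036. C = 1 - H(p) = 1 - 0.8036 = 0.1964

0.1964 bits


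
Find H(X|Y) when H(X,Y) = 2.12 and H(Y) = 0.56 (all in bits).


H(X|Y) = H(X,Y) - H(Y) = 2.12 - 0.56 = 1.56

1.56 bits


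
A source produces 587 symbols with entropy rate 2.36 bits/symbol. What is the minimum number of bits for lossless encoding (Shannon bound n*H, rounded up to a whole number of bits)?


Minimum bits >= n * H = 587 * 2.36 = 1385.32, rounded up to a whole number of bits = 1386

1386 bits


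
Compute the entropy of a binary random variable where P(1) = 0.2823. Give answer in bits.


H = -p*log2(p) - (1-p)*log2(1-p). -0.2823*log2(0.2823) = 0.515113; -0.7177*log2(0.7177) = 0.343453. H = 0.515113 + 0.343453 = 0.8586

0.8586 bits


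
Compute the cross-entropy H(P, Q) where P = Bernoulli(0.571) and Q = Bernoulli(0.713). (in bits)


H(P,Q) = -p*log2(q) - (1-p)*log2(1-q). -0.571*log2(0.713) = 0.278663; -0.429*log2(0.287) = 0.772576. H(P,Q) = 0.278663 + 0.772576 = 1.0512

1.0512 bits


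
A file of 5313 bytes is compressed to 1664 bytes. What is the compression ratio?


Ratio = original / compressed = 5313 / 1664 = 3.1929

3.1929


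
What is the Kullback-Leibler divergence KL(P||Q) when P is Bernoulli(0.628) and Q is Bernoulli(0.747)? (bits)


KL = p*log2(p/q) + (1-p)*log2((1-p)/(1-q)) = 0.628*log2(0.628/0.747) + 0.372*log2(0.372/0.253) = 0.0497

0.0497 bits


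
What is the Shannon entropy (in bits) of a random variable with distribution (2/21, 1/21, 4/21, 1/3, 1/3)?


H = -sum(p_i * log2(p_i)). Terms: -(2/21)*log2(2/21) = 0.323078; -(1/21)*log2(1/21) = 0.209158; -(4/21)*log2(4/21) = 0.455680; -(1/3)*log2(1/3) = 0.528321; -(1/3)*log2(1/3) = 0.528321. H = 0.323078 + 0.209158 + 0.455680 + 0.528321 + 0.528321 = 2.0446

2.0446 bits


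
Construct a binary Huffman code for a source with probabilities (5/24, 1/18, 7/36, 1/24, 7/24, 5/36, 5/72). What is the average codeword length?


Huffman construction (repeatedly merge the two least-probable nodes; each merge adds 1 bit to every symbol beneath it): 1/24 + 1/18 = 7/72; 5/72 + 7/72 = 1/6; 5/36 + 1/6 = 11/36; 7/36 + 5/24 = 29/72; 7/24 + 11/36 = 43/72; 29/72 + 43/72 = 1. Resulting codeword lengths (in the order the probabilities were given): (2, 5, 2, 5, 2, 3, 4). L_avg = sum(p_i * l_i) = 5/24*2 + 1/18*5 + 7/36*2 + 1/24*5 + 7/24*2 + 5/36*3 + 5/72*4 = 185/72 = 2.5694

2.5694 bits


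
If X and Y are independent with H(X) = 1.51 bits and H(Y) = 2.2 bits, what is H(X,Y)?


For independent variables, H(X,Y) = H(X) + H(Y) = 1.51 + 2.2 = 3.71

3.71 bits


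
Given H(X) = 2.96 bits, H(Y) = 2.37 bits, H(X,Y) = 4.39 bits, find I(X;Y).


I(X;Y) = H(X) + H(Y) - H(X,Y) = 2.96 + 2.37 - 4.39 = 0.94

0.94 bits


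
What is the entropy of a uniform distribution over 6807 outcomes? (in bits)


H = log2(n) = log2(6807) = 12.7328

12.7328 bits


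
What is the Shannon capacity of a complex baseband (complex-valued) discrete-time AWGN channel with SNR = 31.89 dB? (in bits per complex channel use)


SNR_linear = 10^(31.89/10) = 1545.2544; C = log2(1 + SNR_linear) = log2(1 + 1545.2544) = 10.5946

10.5946 bits/channel use


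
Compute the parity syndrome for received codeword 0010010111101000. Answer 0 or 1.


Syndrome = XOR of all bits = 0 XOR 0 XOR 1 XOR 0 XOR 0 XOR 1 XOR 0 XOR 1 XOR 1 XOR 1 XOR 1 XOR 0 XOR 1 XOR 0 XOR 0 XOR 0 = 1

1


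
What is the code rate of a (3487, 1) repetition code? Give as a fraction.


Rate = k/n = 1/3487

1/3487


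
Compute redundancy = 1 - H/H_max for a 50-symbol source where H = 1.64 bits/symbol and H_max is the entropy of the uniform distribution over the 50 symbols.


H_max = log2(K) = log2(50) = 5.6439 bits/symbol. Redundancy = 1 - H/H_max = 1 - 1.64/5.6439 = 1 - 0.2906 = 0.7094

0.7094


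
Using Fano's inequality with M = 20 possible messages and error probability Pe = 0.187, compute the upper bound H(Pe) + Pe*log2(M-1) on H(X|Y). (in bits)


H(Pe) = -Pe*log2(Pe) - (1-Pe)*log2(1-Pe) = -0.187*log2(0.187) - 0.813*log2(0.813) = 0.452332 + 0.242821 = 0.6952. Pe*log2(M-1) = 0.187*log2(19) = 0.794362. Bound = H(Pe) + Pe*log2(M-1) = 0.452332 + 0.242821 + 0.794362 = 1.4895

1.4895 bits


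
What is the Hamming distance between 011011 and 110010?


Count differing positions: ^ . ^ . . ^ = 3 differences

3


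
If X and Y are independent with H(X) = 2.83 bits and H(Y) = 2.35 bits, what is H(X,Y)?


For independent variables, H(X,Y) = H(X) + H(Y) = 2.83 + 2.35 = 5.18

5.18 bits


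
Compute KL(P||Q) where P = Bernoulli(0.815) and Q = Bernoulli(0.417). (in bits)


KL = p*log2(p/q) + (1-p)*log2((1-p)/(1-q)) = 0.815*log2(0.815/0.417) + 0.185*log2(0.185/0.583) = 0.4815

0.4815 bits


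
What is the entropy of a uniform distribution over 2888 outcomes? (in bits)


H = log2(n) = log2(2888) = 11.4959

11.4959 bits


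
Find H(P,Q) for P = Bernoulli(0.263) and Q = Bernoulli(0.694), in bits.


H(P,Q) = -p*log2(q) - (1-p)*log2(1-q). -0.263*log2(0.694) = 0.138599; -0.737*log2(0.306) = 1.259088. H(P,Q) = 0.138599 + 1.259088 = 1.3977

1.3977 bits


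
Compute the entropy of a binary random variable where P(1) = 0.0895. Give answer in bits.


H = -p*log2(p) - (1-p)*log2(1-p). -0.0895*log2(0.0895) = 0.311636; -0.9105*log2(0.9105) = 0.123162. H = 0.311636 + 0.123162 = 0.4348

0.4348 bits


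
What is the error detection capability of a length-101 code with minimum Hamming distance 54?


Detection capability = d_min - 1 = 54 - 1 = 53

53 errors


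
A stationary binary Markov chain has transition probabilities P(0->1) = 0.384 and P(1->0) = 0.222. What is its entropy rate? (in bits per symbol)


Stationary distribution: pi_0 = p10/(p01+p10) = 0.3663, pi_1 = 0.6337. Entropy rate H' = pi_0*H(p01) + pi_1*H(p10) = 0.3663*0.9608 + 0.6337*0.7638 = 0.836

0.836 bits/symbol


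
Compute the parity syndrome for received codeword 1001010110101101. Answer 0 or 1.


Syndrome = XOR of all bits = 1 XOR 0 XOR 0 XOR 1 XOR 0 XOR 1 XOR 0 XOR 1 XOR 1 XOR 0 XOR 1 XOR 0 XOR 1 XOR 1 XOR 0 XOR 1 = 1

1


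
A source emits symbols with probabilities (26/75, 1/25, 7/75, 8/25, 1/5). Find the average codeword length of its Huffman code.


Huffman construction (repeatedly merge the two least-probable nodes; each merge adds 1 bit to every symbol beneath it): 1/25 + 7/75 = 2/15; 2/15 + 1/5 = 1/3; 8/25 + 1/3 = 49/75; 26/75 + 49/75 = 1. Resulting codeword lengths (in the order the probabilities were given): (1, 4, 4, 2, 3). L_avg = sum(p_i * l_i) = 26/75*1 + 1/25*4 + 7/75*4 + 8/25*2 + 1/5*3 = 53/25 = 2.12

2.12 bits


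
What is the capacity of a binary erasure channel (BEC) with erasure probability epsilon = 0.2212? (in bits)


C = 1 - epsilon = 1 - 0.2212 = 0.7788

0.7788 bits


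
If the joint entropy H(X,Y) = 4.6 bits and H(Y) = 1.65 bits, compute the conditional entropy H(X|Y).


H(X|Y) = H(X,Y) - H(Y) = 4.6 - 1.65 = 2.95

2.95 bits


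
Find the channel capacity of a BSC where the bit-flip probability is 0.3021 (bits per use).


H(p) = -p*log2(p) - (1-p)*log2(1-p) = -0.3021*log2(0.3021) - 0.6979*log2(0.6979) = 0.521697 + 0.362146 = 0.8838. C = 1 - H(p) = 1 - 0.8838 = 0.1162

0.1162 bits


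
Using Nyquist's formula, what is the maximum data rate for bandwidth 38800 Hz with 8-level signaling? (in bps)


Rate = 2 * B * log2(M) = 2 * 38800 * 3.0 = 232800.0

232800.0 bps


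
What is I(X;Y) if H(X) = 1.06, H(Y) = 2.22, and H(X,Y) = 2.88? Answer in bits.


I(X;Y) = H(X) + H(Y) - H(X,Y) = 1.06 + 2.22 - 2.88 = 0.4

0.4 bits


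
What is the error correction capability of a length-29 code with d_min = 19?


Correction capability = floor((d-1)/2) = floor((19-1)/2) = 9

9 errors


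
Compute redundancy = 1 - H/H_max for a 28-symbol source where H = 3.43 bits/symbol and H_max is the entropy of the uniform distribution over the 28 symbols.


H_max = log2(K) = log2(28) = 4.8074 bits/symbol. Redundancy = 1 - H/H_max = 1 - 3.43/4.8074 = 1 - 0.7135 = 0.2865

0.2865


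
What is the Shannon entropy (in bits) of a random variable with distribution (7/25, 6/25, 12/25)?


H = -sum(p_i * log2(p_i)). Terms: -(7/25)*log2(7/25) = 0.514220; -(6/25)*log2(6/25) = 0.494134; -(12/25)*log2(12/25) = 0.508269. H = 0.514220 + 0.494134 + 0.508269 = 1.5166

1.5166 bits


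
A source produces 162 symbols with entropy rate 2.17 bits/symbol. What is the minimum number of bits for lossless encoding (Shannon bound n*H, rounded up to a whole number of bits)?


Minimum bits >= n * H = 162 * 2.17 = 351.54, rounded up to a whole number of bits = 352

352 bits


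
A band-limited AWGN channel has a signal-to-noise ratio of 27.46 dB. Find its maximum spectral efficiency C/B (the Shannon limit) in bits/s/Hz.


SNR_linear = 10^(27.46/10) = 557.1857; C/B = log2(1 + SNR_linear) = log2(1 + 557.1857) = 9.1246

9.1246 bits/s/Hz


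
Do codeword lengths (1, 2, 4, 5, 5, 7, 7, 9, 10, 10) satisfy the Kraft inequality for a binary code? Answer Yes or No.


Kraft sum = sum(2^(-l_i)) = 0.8945, need <= 1. Result: satisfied (a binary prefix-free code with these lengths exists)

Yes


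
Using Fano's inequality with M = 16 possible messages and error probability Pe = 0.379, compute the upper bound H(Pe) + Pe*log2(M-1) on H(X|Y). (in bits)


H(Pe) = -Pe*log2(Pe) - (1-Pe)*log2(1-Pe) = -0.379*log2(0.379) - 0.621*log2(0.621) = 0.530498 + 0.426835 = 0.9573. Pe*log2(M-1) = 0.379*log2(15) = 1.480712. Bound = H(Pe) + Pe*log2(M-1) = 0.530498 + 0.426835 + 1.480712 = 2.438

2.438 bits


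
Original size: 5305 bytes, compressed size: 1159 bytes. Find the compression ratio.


Ratio = original / compressed = 5305 / 1159 = 4.5772

4.5772


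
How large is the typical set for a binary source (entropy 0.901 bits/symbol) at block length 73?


log2|A_typical| = nH = 73 * 0.901 = 65.773, so |A_typical| ~ 2^65.773 = 6.304e+19

6.304e+19


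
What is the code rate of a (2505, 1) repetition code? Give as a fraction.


Rate = k/n = 1/2505

1/2505


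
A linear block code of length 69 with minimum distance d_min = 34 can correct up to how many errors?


Correction capability = floor((d-1)/2) = floor((34-1)/2) = 16

16 errors


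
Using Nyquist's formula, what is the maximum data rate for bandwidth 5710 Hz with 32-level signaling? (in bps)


Rate = 2 * B * log2(M) = 2 * 5710 * 5.0 = 57100.0

57100.0 bps


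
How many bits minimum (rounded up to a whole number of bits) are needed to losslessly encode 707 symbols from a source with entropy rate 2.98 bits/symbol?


Minimum bits >= n * H = 707 * 2.98 = 2106.86, rounded up to a whole number of bits = 2107

2107 bits


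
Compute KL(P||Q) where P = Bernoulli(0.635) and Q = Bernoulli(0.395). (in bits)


KL = p*log2(p/q) + (1-p)*log2((1-p)/(1-q)) = 0.635*log2(0.635/0.395) + 0.365*log2(0.365/0.605) = 0.1688

0.1688 bits


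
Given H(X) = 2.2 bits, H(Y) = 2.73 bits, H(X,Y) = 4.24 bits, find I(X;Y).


I(X;Y) = H(X) + H(Y) - H(X,Y) = 2.2 + 2.73 - 4.24 = 0.69

0.69 bits


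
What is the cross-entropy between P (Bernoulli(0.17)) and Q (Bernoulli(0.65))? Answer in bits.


H(P,Q) = -p*log2(q) - (1-p)*log2(1-q). -0.17*log2(0.65) = 0.105653; -0.83*log2(0.35) = 1.257096. H(P,Q) = 0.105653 + 1.257096 = 1.3627

1.3627 bits


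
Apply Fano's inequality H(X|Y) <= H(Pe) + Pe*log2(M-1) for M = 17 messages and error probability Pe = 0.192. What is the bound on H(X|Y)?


H(Pe) = -Pe*log2(Pe) - (1-Pe)*log2(1-Pe) = -0.192*log2(0.192) - 0.808*log2(0.808) = 0.457118 + 0.248519 = 0.7056. Pe*log2(M-1) = 0.192*log2(16) = 0.768000. Bound = H(Pe) + Pe*log2(M-1) = 0.457118 + 0.248519 + 0.768000 = 1.4736

1.4736 bits


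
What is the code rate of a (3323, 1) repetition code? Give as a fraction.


Rate = k/n = 1/3323

1/3323


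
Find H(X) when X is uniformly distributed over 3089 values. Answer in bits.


H = log2(n) = log2(3089) = 11.5929

11.5929 bits


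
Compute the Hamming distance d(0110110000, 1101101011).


Count differing positions: ^ . ^ ^ . ^ ^ . ^ ^ = 7 differences

7


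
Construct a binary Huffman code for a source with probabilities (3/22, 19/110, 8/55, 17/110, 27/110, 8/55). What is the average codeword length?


Huffman construction (repeatedly merge the two least-probable nodes; each merge adds 1 bit to every symbol beneath it): 3/22 + 8/55 = 31/110; 8/55 + 17/110 = 3/10; 19/110 + 27/110 = 23/55; 31/110 + 3/10 = 32/55; 23/55 + 32/55 = 1. Resulting codeword lengths (in the order the probabilities were given): (3, 2, 3, 3, 2, 3). L_avg = sum(p_i * l_i) = 3/22*3 + 19/110*2 + 8/55*3 + 17/110*3 + 27/110*2 + 8/55*3 = 142/55 = 2.5818

2.5818 bits


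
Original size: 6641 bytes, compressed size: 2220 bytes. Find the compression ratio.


Ratio = original / compressed = 6641 / 2220 = 2.9914

2.9914


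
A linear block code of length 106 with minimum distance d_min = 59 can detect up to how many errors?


Detection capability = d_min - 1 = 59 - 1 = 58

58 errors


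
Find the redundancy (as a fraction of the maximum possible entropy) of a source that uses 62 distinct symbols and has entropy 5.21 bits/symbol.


H_max = log2(K) = log2(62) = 5.9542 bits/symbol. Redundancy = 1 - H/H_max = 1 - 5.21/5.9542 = 1 - 0.875 = 0.125

0.125


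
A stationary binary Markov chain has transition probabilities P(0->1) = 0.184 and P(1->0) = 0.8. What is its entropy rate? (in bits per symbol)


Stationary distribution: pi_0 = p10/(p01+p10) = 0.813, pi_1 = 0.187. Entropy rate H' = pi_0*H(p01) + pi_1*H(p10) = 0.813*0.6887 + 0.187*0.7219 = 0.695

0.695 bits/symbol


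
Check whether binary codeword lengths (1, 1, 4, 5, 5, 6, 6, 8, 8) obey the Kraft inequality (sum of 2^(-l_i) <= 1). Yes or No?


Kraft sum = sum(2^(-l_i)) = 1.1641, need <= 1. Result: violated (a binary prefix-free code with these lengths cannot exist)

No


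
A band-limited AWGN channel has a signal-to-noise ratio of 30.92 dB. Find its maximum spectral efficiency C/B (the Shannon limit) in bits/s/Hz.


SNR_linear = 10^(30.92/10) = 1235.9474; C/B = log2(1 + SNR_linear) = log2(1 + 1235.9474) = 10.2726

10.2726 bits/s/Hz


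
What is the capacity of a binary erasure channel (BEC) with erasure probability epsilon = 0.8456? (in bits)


C = 1 - epsilon = 1 - 0.8456 = 0.1544

0.1544 bits


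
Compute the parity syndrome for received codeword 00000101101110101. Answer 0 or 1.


Syndrome = XOR of all bits = 0 XOR 0 XOR 0 XOR 0 XOR 0 XOR 1 XOR 0 XOR 1 XOR 1 XOR 0 XOR 1 XOR 1 XOR 1 XOR 0 XOR 1 XOR 0 XOR 1 = 0

0


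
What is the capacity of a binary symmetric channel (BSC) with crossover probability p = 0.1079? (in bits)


H(p) = -p*log2(p) - (1-p)*log2(1-p) = -0.1079*log2(0.1079) - 0.8921*log2(0.8921) = 0.346600 + 0.146949 = 0.4935. C = 1 - H(p) = 1 - 0.4935 = 0.5065

0.5065 bits


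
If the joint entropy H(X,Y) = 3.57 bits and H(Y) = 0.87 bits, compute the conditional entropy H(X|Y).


H(X|Y) = H(X,Y) - H(Y) = 3.57 - 0.87 = 2.7

2.7 bits


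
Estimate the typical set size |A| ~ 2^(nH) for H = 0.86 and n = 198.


log2|A_typical| = nH = 198 * 0.86 = 170.28, so |A_typical| ~ 2^170.28 = 1.817e+51

1.817e+51


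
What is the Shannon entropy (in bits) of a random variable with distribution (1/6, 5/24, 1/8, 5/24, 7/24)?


H = -sum(p_i * log2(p_i)). Terms: -(1/6)*log2(1/6) = 0.430827; -(5/24)*log2(5/24) = 0.471466; -(1/8)*log2(1/8) = 0.375000; -(5/24)*log2(5/24) = 0.471466; -(7/24)*log2(7/24) = 0.518469. H = 0.430827 + 0.471466 + 0.375000 + 0.471466 + 0.518469 = 2.2672

2.2672 bits


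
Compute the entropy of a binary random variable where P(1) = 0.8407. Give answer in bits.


H = -p*log2(p) - (1-p)*log2(1-p). -0.8407*log2(0.8407) = 0.210458; -0.1593*log2(0.1593) = 0.422174. H = 0.210458 + 0.422174 = 0.6326

0.6326 bits


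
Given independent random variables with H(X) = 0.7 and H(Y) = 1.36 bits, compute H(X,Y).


For independent variables, H(X,Y) = H(X) + H(Y) = 0.7 + 1.36 = 2.06

2.06 bits


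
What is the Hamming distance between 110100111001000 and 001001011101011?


Count differing positions: ^ ^ ^ ^ . ^ ^ . . ^ . . . ^ ^ = 9 differences

9


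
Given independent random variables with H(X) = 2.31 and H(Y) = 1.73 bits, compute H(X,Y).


For independent variables, H(X,Y) = H(X) + H(Y) = 2.31 + 1.73 = 4.04

4.04 bits


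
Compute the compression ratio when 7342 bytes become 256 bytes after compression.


Ratio = original / compressed = 7342 / 256 = 28.6797

28.6797


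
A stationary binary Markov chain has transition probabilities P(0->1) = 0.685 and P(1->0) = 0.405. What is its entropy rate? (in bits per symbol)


Stationary distribution: pi_0 = p10/(p01+p10) = 0.3716, pi_1 = 0.6284. Entropy rate H' = pi_0*H(p01) + pi_1*H(p10) = 0.3716*0.8989 + 0.6284*0.9738 = 0.946

0.946 bits/symbol


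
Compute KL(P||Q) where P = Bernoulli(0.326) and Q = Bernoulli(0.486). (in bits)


KL = p*log2(p/q) + (1-p)*log2((1-p)/(1-q)) = 0.326*log2(0.326/0.486) + 0.674*log2(0.674/0.514) = 0.0757

0.0757 bits


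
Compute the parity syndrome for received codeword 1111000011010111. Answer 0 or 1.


Syndrome = XOR of all bits = 1 XOR 1 XOR 1 XOR 1 XOR 0 XOR 0 XOR 0 XOR 0 XOR 1 XOR 1 XOR 0 XOR 1 XOR 0 XOR 1 XOR 1 XOR 1 = 0

0


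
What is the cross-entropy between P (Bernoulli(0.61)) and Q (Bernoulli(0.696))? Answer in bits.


H(P,Q) = -p*log2(q) - (1-p)*log2(1-q). -0.61*log2(0.696) = 0.318933; -0.39*log2(0.304) = 0.669964. H(P,Q) = 0.318933 + 0.669964 = 0.9889

0.9889 bits


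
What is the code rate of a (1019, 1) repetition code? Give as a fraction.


Rate = k/n = 1/1019

1/1019


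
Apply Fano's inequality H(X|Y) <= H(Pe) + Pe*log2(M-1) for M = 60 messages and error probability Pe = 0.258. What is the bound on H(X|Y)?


H(Pe) = -Pe*log2(Pe) - (1-Pe)*log2(1-Pe) = -0.258*log2(0.258) - 0.742*log2(0.742) = 0.504276 + 0.319438 = 0.8237. Pe*log2(M-1) = 0.258*log2(59) = 1.517722. Bound = H(Pe) + Pe*log2(M-1) = 0.504276 + 0.319438 + 1.517722 = 2.3414

2.3414 bits


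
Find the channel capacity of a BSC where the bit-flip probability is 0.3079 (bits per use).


H(p) = -p*log2(p) - (1-p)*log2(1-p) = -0.3079*log2(0.3079) - 0.6921*log2(0.6921) = 0.523266 + 0.367469 = 0.8907. C = 1 - H(p) = 1 - 0.8907 = 0.1093

0.1093 bits


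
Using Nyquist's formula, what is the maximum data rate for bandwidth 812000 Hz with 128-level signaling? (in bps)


Rate = 2 * B * log2(M) = 2 * 812000 * 7.0 = 11368000.0

11368000.0 bps


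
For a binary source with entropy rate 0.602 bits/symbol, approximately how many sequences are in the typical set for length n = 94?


log2|A_typical| = nH = 94 * 0.602 = 56.588, so |A_typical| ~ 2^56.588 = 1.083e+17

1.083e+17


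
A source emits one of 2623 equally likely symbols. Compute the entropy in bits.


H = log2(n) = log2(2623) = 11.357

11.357 bits


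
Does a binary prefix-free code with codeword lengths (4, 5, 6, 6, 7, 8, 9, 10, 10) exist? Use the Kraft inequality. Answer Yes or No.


Kraft sum = sum(2^(-l_i)) = 0.1406, need <= 1. Result: satisfied (a binary prefix-free code with these lengths exists)

Yes


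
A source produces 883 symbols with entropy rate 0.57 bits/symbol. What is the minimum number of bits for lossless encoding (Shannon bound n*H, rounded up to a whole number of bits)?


Minimum bits >= n * H = 883 * 0.57 = 503.31, rounded up to a whole number of bits = 504

504 bits


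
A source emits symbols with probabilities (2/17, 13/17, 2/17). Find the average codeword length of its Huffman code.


Huffman construction (repeatedly merge the two least-probable nodes; each merge adds 1 bit to every symbol beneath it): 2/17 + 2/17 = 4/17; 4/17 + 13/17 = 1. Resulting codeword lengths (in the order the probabilities were given): (2, 1, 2). L_avg = sum(p_i * l_i) = 2/17*2 + 13/17*1 + 2/17*2 = 21/17 = 1.2353

1.2353 bits


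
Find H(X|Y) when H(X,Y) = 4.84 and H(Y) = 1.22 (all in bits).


H(X|Y) = H(X,Y) - H(Y) = 4.84 - 1.22 = 3.62

3.62 bits


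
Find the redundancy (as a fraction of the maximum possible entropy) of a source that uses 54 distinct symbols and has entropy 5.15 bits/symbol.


H_max = log2(K) = log2(54) = 5.7549 bits/symbol. Redundancy = 1 - H/H_max = 1 - 5.15/5.7549 = 1 - 0.8949 = 0.1051

0.1051


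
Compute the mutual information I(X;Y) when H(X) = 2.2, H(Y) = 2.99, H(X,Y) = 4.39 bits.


I(X;Y) = H(X) + H(Y) - H(X,Y) = 2.2 + 2.99 - 4.39 = 0.8

0.8 bits


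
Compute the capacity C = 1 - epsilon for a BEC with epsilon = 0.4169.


C = 1 - epsilon = 1 - 0.4169 = 0.5831

0.5831 bits


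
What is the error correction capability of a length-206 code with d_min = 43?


Correction capability = floor((d-1)/2) = floor((43-1)/2) = 21

21 errors


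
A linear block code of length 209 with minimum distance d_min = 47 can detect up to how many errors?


Detection capability = d_min - 1 = 47 - 1 = 46

46 errors


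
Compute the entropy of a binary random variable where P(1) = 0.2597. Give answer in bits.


H = -p*log2(p) - (1-p)*log2(1-p). -0.2597*log2(0.2597) = 0.505138; -0.7403*log2(0.7403) = 0.321156. H = 0.505138 + 0.321156 = 0.8263

0.8263 bits


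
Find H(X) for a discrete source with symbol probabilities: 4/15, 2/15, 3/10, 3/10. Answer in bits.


H = -sum(p_i * log2(p_i)). Terms: -(4/15)*log2(4/15) = 0.508504; -(2/15)*log2(2/15) = 0.387585; -(3/10)*log2(3/10) = 0.521090; -(3/10)*log2(3/10) = 0.521090. H = 0.508504 + 0.387585 + 0.521090 + 0.521090 = 1.9383

1.9383 bits


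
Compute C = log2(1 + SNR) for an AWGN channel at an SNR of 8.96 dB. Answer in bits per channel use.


SNR_linear = 10^(8.96/10) = 7.8705; C = log2(1 + SNR_linear) = log2(1 + 7.8705) = 3.149

3.149 bits/channel use


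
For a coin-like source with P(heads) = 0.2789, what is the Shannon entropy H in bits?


H = -p*log2(p) - (1-p)*log2(1-p). -0.2789*log2(0.2789) = 0.513784; -0.7211*log2(0.7211) = 0.340164. H = 0.513784 + 0.340164 = 0.8539

0.8539 bits


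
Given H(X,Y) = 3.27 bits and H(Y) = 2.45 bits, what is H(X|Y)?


H(X|Y) = H(X,Y) - H(Y) = 3.27 - 2.45 = 0.82

0.82 bits


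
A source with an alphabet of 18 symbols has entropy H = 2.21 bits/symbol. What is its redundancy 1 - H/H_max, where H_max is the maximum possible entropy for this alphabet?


H_max = log2(K) = log2(18) = 4.1699 bits/symbol. Redundancy = 1 - H/H_max = 1 - 2.21/4.1699 = 1 - 0.53 = 0.47

0.47


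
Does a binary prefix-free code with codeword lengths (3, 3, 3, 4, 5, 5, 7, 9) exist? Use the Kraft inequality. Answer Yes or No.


Kraft sum = sum(2^(-l_i)) = 0.5098, need <= 1. Result: satisfied (a binary prefix-free code with these lengths exists)

Yes


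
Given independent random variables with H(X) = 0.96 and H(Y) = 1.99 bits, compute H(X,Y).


For independent variables, H(X,Y) = H(X) + H(Y) = 0.96 + 1.99 = 2.95

2.95 bits


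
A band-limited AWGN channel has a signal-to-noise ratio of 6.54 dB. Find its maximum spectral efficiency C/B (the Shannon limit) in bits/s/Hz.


SNR_linear = 10^(6.54/10) = 4.5082; C/B = log2(1 + SNR_linear) = log2(1 + 4.5082) = 2.4616

2.4616 bits/s/Hz


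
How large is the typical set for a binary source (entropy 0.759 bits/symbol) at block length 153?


log2|A_typical| = nH = 153 * 0.759 = 116.127, so |A_typical| ~ 2^116.127 = 9.072e+34

9.072e+34


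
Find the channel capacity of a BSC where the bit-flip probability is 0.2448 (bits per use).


H(p) = -p*log2(p) - (1-p)*log2(1-p) = -0.2448*log2(0.2448) - 0.7552*log2(0.7552) = 0.497023 + 0.305908 = 0.8029. C = 1 - H(p) = 1 - 0.8029 = 0.1971

0.1971 bits


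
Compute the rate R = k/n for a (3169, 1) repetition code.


Rate = k/n = 1/3169

1/3169


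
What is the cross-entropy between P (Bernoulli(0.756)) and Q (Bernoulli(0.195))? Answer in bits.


H(P,Q) = -p*log2(q) - (1-p)*log2(1-q). -0.756*log2(0.195) = 1.782991; -0.244*log2(0.805) = 0.076357. H(P,Q) = 1.782991 + 0.076357 = 1.8593

1.8593 bits


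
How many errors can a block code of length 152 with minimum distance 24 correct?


Correction capability = floor((d-1)/2) = floor((24-1)/2) = 11

11 errors


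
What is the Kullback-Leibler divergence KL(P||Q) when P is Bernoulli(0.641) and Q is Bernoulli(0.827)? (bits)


KL = p*log2(p/q) + (1-p)*log2((1-p)/(1-q)) = 0.641*log2(0.641/0.827) + 0.359*log2(0.359/0.173) = 0.1425

0.1425 bits


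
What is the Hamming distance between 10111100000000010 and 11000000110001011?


Count differing positions: . ^ ^ ^ ^ ^ . . ^ ^ . . . ^ . . ^ = 9 differences

9


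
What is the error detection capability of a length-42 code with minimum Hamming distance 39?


Detection capability = d_min - 1 = 39 - 1 = 38

38 errors


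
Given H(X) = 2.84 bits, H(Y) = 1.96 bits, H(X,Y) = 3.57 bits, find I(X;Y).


I(X;Y) = H(X) + H(Y) - H(X,Y) = 2.84 + 1.96 - 3.57 = 1.23

1.23 bits


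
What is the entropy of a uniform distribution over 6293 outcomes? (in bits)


H = log2(n) = log2(6293) = 12.6195

12.6195 bits


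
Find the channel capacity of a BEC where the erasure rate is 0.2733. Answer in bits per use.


C = 1 - epsilon = 1 - 0.2733 = 0.7267

0.7267 bits


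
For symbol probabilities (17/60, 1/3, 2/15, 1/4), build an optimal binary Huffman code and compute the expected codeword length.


Huffman construction (repeatedly merge the two least-probable nodes; each merge adds 1 bit to every symbol beneath it): 2/15 + 1/4 = 23/60; 17/60 + 1/3 = 37/60; 23/60 + 37/60 = 1. Resulting codeword lengths (in the order the probabilities were given): (2, 2, 2, 2). L_avg = sum(p_i * l_i) = 17/60*2 + 1/3*2 + 2/15*2 + 1/4*2 = 2

2.0 bits


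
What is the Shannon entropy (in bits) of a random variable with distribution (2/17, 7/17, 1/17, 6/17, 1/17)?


H = -sum(p_i * log2(p_i)). Terms: -(2/17)*log2(2/17) = 0.363231; -(7/17)*log2(7/17) = 0.527103; -(1/17)*log2(1/17) = 0.240439; -(6/17)*log2(6/17) = 0.530294; -(1/17)*log2(1/17) = 0.240439. H = 0.363231 + 0.527103 + 0.240439 + 0.530294 + 0.240439 = 1.9015

1.9015 bits


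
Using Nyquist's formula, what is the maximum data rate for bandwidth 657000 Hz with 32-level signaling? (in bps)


Rate = 2 * B * log2(M) = 2 * 657000 * 5.0 = 6570000.0

6570000.0 bps


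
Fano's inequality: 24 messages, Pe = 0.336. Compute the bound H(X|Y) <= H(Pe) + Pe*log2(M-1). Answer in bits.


H(Pe) = -Pe*log2(Pe) - (1-Pe)*log2(1-Pe) = -0.336*log2(0.336) - 0.664*log2(0.664) = 0.528685 + 0.392255 = 0.9209. Pe*log2(M-1) = 0.336*log2(23) = 1.519917. Bound = H(Pe) + Pe*log2(M-1) = 0.528685 + 0.392255 + 1.519917 = 2.4409

2.4409 bits


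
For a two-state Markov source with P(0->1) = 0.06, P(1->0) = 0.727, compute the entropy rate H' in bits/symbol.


Stationary distribution: pi_0 = p10/(p01+p10) = 0.9238, pi_1 = 0.0762. Entropy rate H' = pi_0*H(p01) + pi_1*H(p10) = 0.9238*0.3274 + 0.0762*0.8457 = 0.367

0.367 bits/symbol


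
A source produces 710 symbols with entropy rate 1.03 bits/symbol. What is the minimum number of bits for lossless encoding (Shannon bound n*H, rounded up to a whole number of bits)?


Minimum bits >= n * H = 710 * 1.03 = 731.3, rounded up to a whole number of bits = 732

732 bits


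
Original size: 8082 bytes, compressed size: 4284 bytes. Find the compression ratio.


Ratio = original / compressed = 8082 / 4284 = 1.8866

1.8866


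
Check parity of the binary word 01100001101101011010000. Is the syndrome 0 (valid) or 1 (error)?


Syndrome = XOR of all bits = 0 XOR 1 XOR 1 XOR 0 XOR 0 XOR 0 XOR 0 XOR 1 XOR 1 XOR 0 XOR 1 XOR 1 XOR 0 XOR 1 XOR 0 XOR 1 XOR 1 XOR 0 XOR 1 XOR 0 XOR 0 XOR 0 XOR 0 = 0

0


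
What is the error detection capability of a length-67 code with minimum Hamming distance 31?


Detection capability = d_min - 1 = 31 - 1 = 30

30 errors


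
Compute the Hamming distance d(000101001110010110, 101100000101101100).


Count differing positions: ^ . ^ . . ^ . . ^ . ^ ^ ^ ^ ^ . ^ . = 10 differences

10


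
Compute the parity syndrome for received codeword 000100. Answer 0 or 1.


Syndrome = XOR of all bits = 0 XOR 0 XOR 0 XOR 1 XOR 0 XOR 0 = 1

1


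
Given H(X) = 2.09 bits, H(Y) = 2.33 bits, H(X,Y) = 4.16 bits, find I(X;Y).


I(X;Y) = H(X) + H(Y) - H(X,Y) = 2.09 + 2.33 - 4.16 = 0.26

0.26 bits


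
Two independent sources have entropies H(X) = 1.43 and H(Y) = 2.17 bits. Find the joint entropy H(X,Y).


For independent variables, H(X,Y) = H(X) + H(Y) = 1.43 + 2.17 = 3.6

3.6 bits


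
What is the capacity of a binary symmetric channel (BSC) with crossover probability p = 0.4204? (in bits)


H(p) = -p*log2(p) - (1-p)*log2(1-p) = -0.4204*log2(0.4204) - 0.5796*log2(0.5796) = 0.525570 + 0.456070 = 0.9816. C = 1 - H(p) = 1 - 0.9816 = 0.0184

0.0184 bits


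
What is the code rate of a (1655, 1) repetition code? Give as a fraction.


Rate = k/n = 1/1655

1/1655


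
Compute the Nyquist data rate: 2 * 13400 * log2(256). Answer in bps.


Rate = 2 * B * log2(M) = 2 * 13400 * 8.0 = 214400.0

214400.0 bps


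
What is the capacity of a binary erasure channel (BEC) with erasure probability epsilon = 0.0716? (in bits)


C = 1 - epsilon = 1 - 0.0716 = 0.9284

0.9284 bits


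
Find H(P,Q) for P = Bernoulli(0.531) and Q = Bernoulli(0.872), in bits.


H(P,Q) = -p*log2(q) - (1-p)*log2(1-q). -0.531*log2(0.872) = 0.104926; -0.469*log2(0.128) = 1.390953. H(P,Q) = 0.104926 + 1.390953 = 1.4959

1.4959 bits


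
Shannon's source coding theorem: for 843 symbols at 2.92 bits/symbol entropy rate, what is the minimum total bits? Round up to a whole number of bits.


Minimum bits >= n * H = 843 * 2.92 = 2461.56, rounded up to a whole number of bits = 2462

2462 bits


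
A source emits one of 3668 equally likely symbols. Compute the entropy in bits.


H = log2(n) = log2(3668) = 11.8408

11.8408 bits


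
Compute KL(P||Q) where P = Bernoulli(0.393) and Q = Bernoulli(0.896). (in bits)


KL = p*log2(p/q) + (1-p)*log2((1-p)/(1-q)) = 0.393*log2(0.393/0.896) + 0.607*log2(0.607/0.104) = 1.0776

1.0776 bits


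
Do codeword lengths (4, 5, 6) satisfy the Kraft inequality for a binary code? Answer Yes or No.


Kraft sum = sum(2^(-l_i)) = 0.1094, need <= 1. Result: satisfied (a binary prefix-free code with these lengths exists)

Yes


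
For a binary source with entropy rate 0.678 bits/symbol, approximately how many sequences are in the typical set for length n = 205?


log2|A_typical| = nH = 205 * 0.678 = 138.99, so |A_typical| ~ 2^138.99 = 6.921e+41

6.921e+41


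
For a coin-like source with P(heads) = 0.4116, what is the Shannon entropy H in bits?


H = -p*log2(p) - (1-p)*log2(1-p). -0.4116*log2(0.4116) = 0.527130; -0.5884*log2(0.5884) = 0.450203. H = 0.527130 + 0.450203 = 0.9773

0.9773 bits


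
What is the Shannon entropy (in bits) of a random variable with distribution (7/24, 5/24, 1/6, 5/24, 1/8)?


H = -sum(p_i * log2(p_i)). Terms: -(7/24)*log2(7/24) = 0.518469; -(5/24)*log2(5/24) = 0.471466; -(1/6)*log2(1/6) = 0.430827; -(5/24)*log2(5/24) = 0.471466; -(1/8)*log2(1/8) = 0.375000. H = 0.518469 + 0.471466 + 0.430827 + 0.471466 + 0.375000 = 2.2672

2.2672 bits


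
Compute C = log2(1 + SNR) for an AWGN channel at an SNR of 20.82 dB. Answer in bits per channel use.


SNR_linear = 10^(20.82/10) = 120.7814; C = log2(1 + SNR_linear) = log2(1 + 120.7814) = 6.9281

6.9281 bits/channel use


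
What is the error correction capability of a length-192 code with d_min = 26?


Correction capability = floor((d-1)/2) = floor((26-1)/2) = 12

12 errors
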